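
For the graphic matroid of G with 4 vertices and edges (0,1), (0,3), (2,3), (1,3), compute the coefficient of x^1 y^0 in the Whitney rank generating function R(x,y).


R(x,y) = sum over A in 2^E of x^(r(E)-r(A)) * y^(|A|-r(A)).
G has 4 vertices, 4 edges. r(E) = 3.
Enumerate all 2^4 = 16 subsets.
Count subsets with r(E)-r(A)=1 and |A|-r(A)=0: 6.

6


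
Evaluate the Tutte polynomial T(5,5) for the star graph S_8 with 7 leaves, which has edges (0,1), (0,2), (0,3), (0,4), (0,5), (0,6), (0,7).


A star on 8 vertices is a tree with 7 edges.
T(x,y) = x^(7) for any tree.
T(5,5) = 5^7 = 78125.

78125


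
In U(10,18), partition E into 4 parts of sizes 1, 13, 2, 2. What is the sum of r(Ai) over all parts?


r(Ai) = min(|Ai|, 10) for each part.
Sum = min(1,10) + min(13,10) + min(2,10) + min(2,10)
    = 1 + 10 + 2 + 2
    = 15.

15


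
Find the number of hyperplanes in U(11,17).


Hyperplanes of U(11,17) are flats of rank 10.
In a uniform matroid, these are exactly the (10)-element subsets.
Count = C(17,10) = 19448.

19448


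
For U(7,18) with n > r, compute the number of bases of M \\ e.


Deleting e from U(7,18) gives U(7,17) since n > r.
Bases of U(7,17) = C(17,7) = 17! / (7! * 10!) = 19448.

19448


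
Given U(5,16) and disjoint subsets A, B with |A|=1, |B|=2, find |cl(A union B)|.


|A union B| = 1 + 2 = 3 (disjoint).
In U(5,16), cl(S) = S if |S| < 5, else cl(S) = E.
Since 3 < 5, cl(A union B) = A union B.
|cl(A union B)| = 3.

3


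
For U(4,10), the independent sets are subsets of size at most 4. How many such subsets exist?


Independent sets of U(4,10) are all subsets of size <= 4.
Count = C(10,0) + C(10,1) + C(10,2) + C(10,3) + C(10,4)
     = 1 + 10 + 45 + 120 + 210
     = 386.

386


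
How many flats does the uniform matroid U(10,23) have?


Flats of U(10,23): every subset of size < 10 is a flat, plus E itself.
Count = (23 choose 0) + (23 choose 1) + (23 choose 2) + (23 choose 3) + (23 choose 4) + (23 choose 5) + (23 choose 6) + (23 choose 7) + (23 choose 8) + (23 choose 9) + 1
     = 1 + 23 + 253 + 1771 + 8855 + 33649 + 100947 + 245157 + 490314 + 817190 + 1
     = 1698161.

1698161


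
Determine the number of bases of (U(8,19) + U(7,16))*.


(M1+M2)* = M1* + M2*.
M1* = U(11,19), bases: C(19,11) = 75582.
M2* = U(9,16), bases: C(16,9) = 11440.
|B(M*)| = 75582 * 11440 = 864658080.

864658080


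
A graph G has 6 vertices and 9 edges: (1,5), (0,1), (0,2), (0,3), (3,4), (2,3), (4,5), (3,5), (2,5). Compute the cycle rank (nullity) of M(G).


Cycle rank (nullity) = |E| - r(M) = |E| - (|V| - c).
|E| = 9, |V| = 6, c = 1.
Nullity = 9 - (6 - 1) = 9 - 5 = 4.

4


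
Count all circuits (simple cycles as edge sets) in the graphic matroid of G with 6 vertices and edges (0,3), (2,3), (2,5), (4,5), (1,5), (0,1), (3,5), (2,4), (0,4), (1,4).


A circuit in a graphic matroid = edge set of a simple cycle.
G has 6 vertices and 10 edges.
Enumerating all minimal edge subsets forming cycles...
Total circuits found: 23.

23


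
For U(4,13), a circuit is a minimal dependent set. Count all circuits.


In U(4,13), circuits are the (5)-element subsets.
Any set of 5 elements is dependent, and removing any one element gives
an independent set of size 4, so it is a minimal dependent set.
Number of circuits = C(13,5) = 13! / (5! * 8!) = 1287.

1287


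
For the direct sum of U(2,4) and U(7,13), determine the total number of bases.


Bases of a direct sum M1 + M2: |B| = |B(M1)| * |B(M2)|.
|B(U(2,4))| = C(4,2) = 6.
|B(U(7,13))| = C(13,7) = 1716.
Total bases = 6 * 1716 = 10296.

10296


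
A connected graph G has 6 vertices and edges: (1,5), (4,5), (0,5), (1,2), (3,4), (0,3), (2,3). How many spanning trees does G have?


By Kirchhoff's matrix tree theorem, the number of spanning trees equals
the determinant of any cofactor of the Laplacian matrix L.
G has 6 vertices and 7 edges.
Computing the (5 x 5) cofactor determinant gives 16.

16


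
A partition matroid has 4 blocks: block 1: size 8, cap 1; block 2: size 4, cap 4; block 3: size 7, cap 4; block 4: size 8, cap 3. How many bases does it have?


A basis picks exactly ci elements from block i.
Number of bases = product of C(|Si|, ci).
= C(8,1) * C(4,4) * C(7,4) * C(8,3)
= 8 * 1 * 35 * 56
= 15680.

15680


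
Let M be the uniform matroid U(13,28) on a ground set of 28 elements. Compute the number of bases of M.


Bases of U(13,28) are all 13-element subsets of the 28-element ground set.
Number of bases = C(28,13).
(28 choose 13) = 37442160.

37442160


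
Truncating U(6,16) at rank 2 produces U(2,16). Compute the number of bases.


Truncating U(6,16) to rank 2 gives U(2,16).
Bases of U(2,16) are all 2-element subsets of 16 elements.
Number of bases = (16 choose 2) = 120.

120


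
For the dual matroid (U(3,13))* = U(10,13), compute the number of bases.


The dual of U(r,n) is U(n-r, n) = U(10,13).
Bases of U(10,13) are all (10)-element subsets.
|B(M*)| = C(13,10) = 286.

286


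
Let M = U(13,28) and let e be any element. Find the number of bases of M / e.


Contracting e from U(13,28) gives U(12,27).
Bases of U(12,27) = C(27,12) = 27! / (12! * 15!) = 17383860.

17383860


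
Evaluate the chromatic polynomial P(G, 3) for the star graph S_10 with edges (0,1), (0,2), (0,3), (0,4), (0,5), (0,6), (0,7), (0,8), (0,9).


P(tree, k) = k * (k-1)^(9) for any tree on 10 vertices.
P(3) = 3 * 2^9 = 3 * 512 = 1536.

1536


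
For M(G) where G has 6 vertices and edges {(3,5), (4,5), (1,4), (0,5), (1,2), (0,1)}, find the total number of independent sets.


An independent set in a graphic matroid is an acyclic edge subset.
G has 6 vertices and 6 edges.
Enumerate all 2^6 = 64 subsets, checking for acyclicity.
Total independent sets = 60.

60


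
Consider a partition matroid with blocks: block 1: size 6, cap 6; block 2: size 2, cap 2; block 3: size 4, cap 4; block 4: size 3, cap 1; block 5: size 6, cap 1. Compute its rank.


Rank of a partition matroid = sum of min(|Si|, ci) for each block.
= min(6,6) + min(2,2) + min(4,4) + min(3,1) + min(6,1)
= 6 + 2 + 4 + 1 + 1
= 14.

14


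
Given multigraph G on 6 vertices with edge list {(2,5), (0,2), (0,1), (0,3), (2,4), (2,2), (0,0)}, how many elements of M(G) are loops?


In a graphic matroid, a loop is a self-loop edge (u,u) with rank 0.
Examining all 7 edges for self-loops...
Self-loops found: (2,2), (0,0)
Number of loops = 2.

2


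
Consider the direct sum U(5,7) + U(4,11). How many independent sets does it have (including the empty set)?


For a direct sum, |I(M1+M2)| = |I(M1)| * |I(M2)|.
|I(U(5,7))| = sum C(7,k) for k=0..5 = 120.
|I(U(4,11))| = sum C(11,k) for k=0..4 = 562.
Total = 120 * 562 = 67440.

67440


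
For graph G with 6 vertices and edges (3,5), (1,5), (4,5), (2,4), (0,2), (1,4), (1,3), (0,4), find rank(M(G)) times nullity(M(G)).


r(M) = |V| - c = 6 - 1 = 5.
nullity = |E| - r(M) = 8 - 5 = 3.
Product = 5 * 3 = 15.

15


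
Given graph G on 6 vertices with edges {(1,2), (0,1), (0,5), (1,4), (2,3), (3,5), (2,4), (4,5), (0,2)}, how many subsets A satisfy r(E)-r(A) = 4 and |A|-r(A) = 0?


R(x,y) = sum over A in 2^E of x^(r(E)-r(A)) * y^(|A|-r(A)).
G has 6 vertices, 9 edges. r(E) = 5.
Enumerate all 2^9 = 512 subsets.
Count subsets with r(E)-r(A)=4 and |A|-r(A)=0: 9.

9


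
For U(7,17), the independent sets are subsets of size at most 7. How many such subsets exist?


Independent sets of U(7,17) are all subsets of size <= 7.
Count = C(17,0) + C(17,1) + C(17,2) + C(17,3) + C(17,4) + C(17,5) + C(17,6) + C(17,7)
     = 1 + 17 + 136 + 680 + 2380 + 6188 + 12376 + 19448
     = 41226.

41226


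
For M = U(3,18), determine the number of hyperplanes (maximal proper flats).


Hyperplanes of U(3,18) are flats of rank 2.
In a uniform matroid, these are exactly the (2)-element subsets.
Count = C(18,2) = (18 * 17) / (1 * 2) = 153.

153


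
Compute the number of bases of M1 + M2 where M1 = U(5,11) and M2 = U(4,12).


Bases of a direct sum M1 + M2: |B| = |B(M1)| * |B(M2)|.
|B(U(5,11))| = C(11,5) = 462.
|B(U(4,12))| = C(12,4) = 495.
Total bases = 462 * 495 = 228690.

228690


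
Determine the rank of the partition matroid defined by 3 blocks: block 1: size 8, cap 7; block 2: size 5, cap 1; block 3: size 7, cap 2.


Rank of a partition matroid = sum of min(|Si|, ci) for each block.
= min(8,7) + min(5,1) + min(7,2)
= 7 + 1 + 2
= 10.

10


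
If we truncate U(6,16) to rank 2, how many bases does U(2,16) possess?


Truncating U(6,16) to rank 2 gives U(2,16).
Bases of U(2,16) are all 2-element subsets of 16 elements.
Number of bases = C(16,2) = (16 * 15) / (1 * 2) = 120.

120


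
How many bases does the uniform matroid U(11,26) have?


Bases of U(11,26) are all 11-element subsets of the 26-element ground set.
Number of bases = C(26,11).
C(26,11) = 7726160.

7726160


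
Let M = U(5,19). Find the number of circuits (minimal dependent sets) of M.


In U(5,19), circuits are the (6)-element subsets.
Any set of 6 elements is dependent, and removing any one element gives
an independent set of size 5, so it is a minimal dependent set.
Number of circuits = (19 choose 6) = 27132.

27132


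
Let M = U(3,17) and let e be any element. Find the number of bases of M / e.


Contracting e from U(3,17) gives U(2,16).
Bases of U(2,16) = C(16,2) = 16! / (2! * 14!) = 120.

120


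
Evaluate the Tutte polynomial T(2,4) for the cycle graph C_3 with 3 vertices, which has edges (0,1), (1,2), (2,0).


T(C_3; x,y) = x + x^2 + ... + x^(2) + y.
T(2,4) = 2^1 + 2^2 + 4
= 2 + 4 + 4
= 10.

10


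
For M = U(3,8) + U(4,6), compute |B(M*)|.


(M1+M2)* = M1* + M2*.
M1* = U(5,8), bases: C(8,5) = 56.
M2* = U(2,6), bases: C(6,2) = 15.
|B(M*)| = 56 * 15 = 840.

840


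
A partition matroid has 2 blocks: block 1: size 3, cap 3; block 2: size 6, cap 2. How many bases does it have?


A basis picks exactly ci elements from block i.
Number of bases = product of C(|Si|, ci).
= C(3,3) * C(6,2)
= 1 * 15
= 15.

15


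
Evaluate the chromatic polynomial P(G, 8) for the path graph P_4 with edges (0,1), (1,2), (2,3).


P(P_4, k) = k * (k-1)^(3).
P(8) = 8 * 7^3 = 8 * 343 = 2744.

2744


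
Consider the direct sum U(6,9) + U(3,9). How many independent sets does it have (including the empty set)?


For a direct sum, |I(M1+M2)| = |I(M1)| * |I(M2)|.
|I(U(6,9))| = sum C(9,k) for k=0..6 = 466.
|I(U(3,9))| = sum C(9,k) for k=0..3 = 130.
Total = 466 * 130 = 60580.

60580


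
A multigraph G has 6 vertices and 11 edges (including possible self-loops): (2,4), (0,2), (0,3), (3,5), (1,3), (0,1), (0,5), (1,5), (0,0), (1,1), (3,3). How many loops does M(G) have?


In a graphic matroid, a loop is a self-loop edge (u,u) with rank 0.
Examining all 11 edges for self-loops...
Self-loops found: (0,0), (1,1), (3,3)
Number of loops = 3.

3


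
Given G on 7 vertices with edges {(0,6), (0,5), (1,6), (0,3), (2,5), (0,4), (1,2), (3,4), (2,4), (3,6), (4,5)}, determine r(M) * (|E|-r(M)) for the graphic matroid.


r(M) = |V| - c = 7 - 1 = 6.
nullity = |E| - r(M) = 11 - 6 = 5.
Product = 6 * 5 = 30.

30


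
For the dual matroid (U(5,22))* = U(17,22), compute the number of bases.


The dual of U(r,n) is U(n-r, n) = U(17,22).
Bases of U(17,22) are all (17)-element subsets.
|B(M*)| = C(22,17) = 26334.

26334


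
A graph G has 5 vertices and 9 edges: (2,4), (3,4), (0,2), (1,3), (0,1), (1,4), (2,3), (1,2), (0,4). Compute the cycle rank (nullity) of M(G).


Cycle rank (nullity) = |E| - r(M) = |E| - (|V| - c).
|E| = 9, |V| = 5, c = 1.
Nullity = 9 - (5 - 1) = 9 - 4 = 5.

5


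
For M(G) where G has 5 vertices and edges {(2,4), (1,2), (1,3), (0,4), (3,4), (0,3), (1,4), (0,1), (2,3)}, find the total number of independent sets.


An independent set in a graphic matroid is an acyclic edge subset.
G has 5 vertices and 9 edges.
Enumerate all 2^9 = 512 subsets, checking for acyclicity.
Total independent sets = 198.

198


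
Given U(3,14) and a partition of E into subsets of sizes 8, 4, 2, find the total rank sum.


r(Ai) = min(|Ai|, 3) for each part.
Sum = min(8,3) + min(4,3) + min(2,3)
    = 3 + 3 + 2
    = 8.

8


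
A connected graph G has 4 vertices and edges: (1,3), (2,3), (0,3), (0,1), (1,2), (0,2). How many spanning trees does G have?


By Kirchhoff's matrix tree theorem, the number of spanning trees equals
the determinant of any cofactor of the Laplacian matrix L.
G has 4 vertices and 6 edges.
Computing the (3 x 3) cofactor determinant gives 16.

16


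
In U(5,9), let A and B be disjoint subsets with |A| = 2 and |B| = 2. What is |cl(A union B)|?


|A union B| = 2 + 2 = 4 (disjoint).
In U(5,9), cl(S) = S if |S| < 5, else cl(S) = E.
Since 4 < 5, cl(A union B) = A union B.
|cl(A union B)| = 4.

4


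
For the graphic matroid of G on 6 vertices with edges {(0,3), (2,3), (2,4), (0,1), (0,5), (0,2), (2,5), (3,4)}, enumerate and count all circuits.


A circuit in a graphic matroid = edge set of a simple cycle.
G has 6 vertices and 8 edges.
Enumerating all minimal edge subsets forming cycles...
Total circuits found: 6.

6


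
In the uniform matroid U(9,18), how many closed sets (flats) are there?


Flats of U(9,18): every subset of size < 9 is a flat, plus E itself.
Count = C(18,0) + C(18,1) + C(18,2) + C(18,3) + C(18,4) + C(18,5) + C(18,6) + C(18,7) + C(18,8) + 1
     = 1 + 18 + 153 + 816 + 3060 + 8568 + 18564 + 31824 + 43758 + 1
     = 106763.

106763


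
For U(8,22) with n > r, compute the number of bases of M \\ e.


Deleting e from U(8,22) gives U(8,21) since n > r.
Bases of U(8,21) = (21 choose 8) = 203490.

203490


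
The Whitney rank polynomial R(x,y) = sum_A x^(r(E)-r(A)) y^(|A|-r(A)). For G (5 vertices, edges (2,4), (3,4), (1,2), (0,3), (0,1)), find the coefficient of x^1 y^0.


R(x,y) = sum over A in 2^E of x^(r(E)-r(A)) * y^(|A|-r(A)).
G has 5 vertices, 5 edges. r(E) = 4.
Enumerate all 2^5 = 32 subsets.
Count subsets with r(E)-r(A)=1 and |A|-r(A)=0: 10.

10


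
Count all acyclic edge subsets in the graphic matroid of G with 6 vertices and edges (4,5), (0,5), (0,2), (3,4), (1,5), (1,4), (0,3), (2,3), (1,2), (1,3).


An independent set in a graphic matroid is an acyclic edge subset.
G has 6 vertices and 10 edges.
Enumerate all 2^10 = 1024 subsets, checking for acyclicity.
Total independent sets = 478.

478


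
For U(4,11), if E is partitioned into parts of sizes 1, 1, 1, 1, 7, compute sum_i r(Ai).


r(Ai) = min(|Ai|, 4) for each part.
Sum = min(1,4) + min(1,4) + min(1,4) + min(1,4) + min(7,4)
    = 1 + 1 + 1 + 1 + 4
    = 8.

8


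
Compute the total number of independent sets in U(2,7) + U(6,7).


For a direct sum, |I(M1+M2)| = |I(M1)| * |I(M2)|.
|I(U(2,7))| = sum C(7,k) for k=0..2 = 29.
|I(U(6,7))| = sum C(7,k) for k=0..6 = 127.
Total = 29 * 127 = 3683.

3683


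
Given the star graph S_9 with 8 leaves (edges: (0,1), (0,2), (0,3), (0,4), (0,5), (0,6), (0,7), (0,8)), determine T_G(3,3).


A star on 9 vertices is a tree with 8 edges.
T(x,y) = x^(8) for any tree.
T(3,3) = 3^8 = 6561.

6561


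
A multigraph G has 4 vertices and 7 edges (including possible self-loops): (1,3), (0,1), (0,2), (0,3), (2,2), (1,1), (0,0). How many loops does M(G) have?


In a graphic matroid, a loop is a self-loop edge (u,u) with rank 0.
Examining all 7 edges for self-loops...
Self-loops found: (2,2), (1,1), (0,0)
Number of loops = 3.

3


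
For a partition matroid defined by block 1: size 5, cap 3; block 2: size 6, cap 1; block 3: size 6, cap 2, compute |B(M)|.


A basis picks exactly ci elements from block i.
Number of bases = product of C(|Si|, ci).
= C(5,3) * C(6,1) * C(6,2)
= 10 * 6 * 15
= 900.

900


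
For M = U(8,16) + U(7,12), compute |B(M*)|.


(M1+M2)* = M1* + M2*.
M1* = U(8,16), bases: C(16,8) = 12870.
M2* = U(5,12), bases: C(12,5) = 792.
|B(M*)| = 12870 * 792 = 10193040.

10193040


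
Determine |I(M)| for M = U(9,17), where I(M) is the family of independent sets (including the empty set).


Independent sets of U(9,17) are all subsets of size <= 9.
Count = C(17,0) + C(17,1) + C(17,2) + C(17,3) + C(17,4) + C(17,5) + C(17,6) + C(17,7) + C(17,8) + C(17,9)
     = 1 + 17 + 136 + 680 + 2380 + 6188 + 12376 + 19448 + 24310 + 24310
     = 89846.

89846


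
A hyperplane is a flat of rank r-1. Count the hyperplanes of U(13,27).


Hyperplanes of U(13,27) are flats of rank 12.
In a uniform matroid, these are exactly the (12)-element subsets.
Count = C(27,12) = 17383860.

17383860


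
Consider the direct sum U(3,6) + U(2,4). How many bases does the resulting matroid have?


Bases of a direct sum M1 + M2: |B| = |B(M1)| * |B(M2)|.
|B(U(3,6))| = C(6,3) = 20.
|B(U(2,4))| = C(4,2) = 6.
Total bases = 20 * 6 = 120.

120


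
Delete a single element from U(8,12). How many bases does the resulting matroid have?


Deleting e from U(8,12) gives U(8,11) since n > r.
Bases of U(8,11) = C(11,8) = 165.

165


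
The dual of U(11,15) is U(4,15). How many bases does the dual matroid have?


The dual of U(r,n) is U(n-r, n) = U(4,15).
Bases of U(4,15) are all (4)-element subsets.
|B(M*)| = C(15,4) = 15! / (4! * 11!) = 1365.

1365


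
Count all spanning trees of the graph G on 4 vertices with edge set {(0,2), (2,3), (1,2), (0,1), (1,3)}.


By Kirchhoff's matrix tree theorem, the number of spanning trees equals
the determinant of any cofactor of the Laplacian matrix L.
G has 4 vertices and 5 edges.
Computing the (3 x 3) cofactor determinant gives 8.

8


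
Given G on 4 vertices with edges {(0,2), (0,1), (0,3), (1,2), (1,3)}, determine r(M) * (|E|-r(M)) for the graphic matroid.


r(M) = |V| - c = 4 - 1 = 3.
nullity = |E| - r(M) = 5 - 3 = 2.
Product = 3 * 2 = 6.

6


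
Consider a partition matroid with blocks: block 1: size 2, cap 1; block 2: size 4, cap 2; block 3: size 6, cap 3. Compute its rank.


Rank of a partition matroid = sum of min(|Si|, ci) for each block.
= min(2,1) + min(4,2) + min(6,3)
= 1 + 2 + 3
= 6.

6


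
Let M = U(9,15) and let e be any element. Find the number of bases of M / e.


Contracting e from U(9,15) gives U(8,14).
Bases of U(8,14) = C(14,8) = 3003.

3003


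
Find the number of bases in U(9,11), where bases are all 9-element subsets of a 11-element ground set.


Bases of U(9,11) are all 9-element subsets of the 11-element ground set.
Number of bases = C(11,9).
(11 choose 9) = 55.

55


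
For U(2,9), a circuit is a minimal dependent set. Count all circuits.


In U(2,9), circuits are the (3)-element subsets.
Any set of 3 elements is dependent, and removing any one element gives
an independent set of size 2, so it is a minimal dependent set.
Number of circuits = (9 choose 3) = 84.

84


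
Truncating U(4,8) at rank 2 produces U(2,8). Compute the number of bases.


Truncating U(4,8) to rank 2 gives U(2,8).
Bases of U(2,8) are all 2-element subsets of 8 elements.
Number of bases = C(8,2) = 8! / (2! * 6!) = 28.

28


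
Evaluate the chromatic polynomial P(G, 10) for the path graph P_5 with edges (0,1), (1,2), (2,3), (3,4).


P(P_5, k) = k * (k-1)^(4).
P(10) = 10 * 9^4 = 10 * 6561 = 65610.

65610


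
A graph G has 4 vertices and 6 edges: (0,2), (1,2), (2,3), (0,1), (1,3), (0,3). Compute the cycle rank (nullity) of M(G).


Cycle rank (nullity) = |E| - r(M) = |E| - (|V| - c).
|E| = 6, |V| = 4, c = 1.
Nullity = 6 - (4 - 1) = 6 - 3 = 3.

3


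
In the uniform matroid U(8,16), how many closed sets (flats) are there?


Flats of U(8,16): every subset of size < 8 is a flat, plus E itself.
Count = C(16,0) + C(16,1) + C(16,2) + C(16,3) + C(16,4) + C(16,5) + C(16,6) + C(16,7) + 1
     = 1 + 16 + 120 + 560 + 1820 + 4368 + 8008 + 11440 + 1
     = 26334.

26334


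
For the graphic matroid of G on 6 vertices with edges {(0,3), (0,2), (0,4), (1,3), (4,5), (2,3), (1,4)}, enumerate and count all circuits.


A circuit in a graphic matroid = edge set of a simple cycle.
G has 6 vertices and 7 edges.
Enumerating all minimal edge subsets forming cycles...
Total circuits found: 3.

3


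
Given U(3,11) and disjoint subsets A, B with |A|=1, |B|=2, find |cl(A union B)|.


|A union B| = 1 + 2 = 3 (disjoint).
In U(3,11), cl(S) = S if |S| < 3, else cl(S) = E.
Since 3 >= 3, cl(A union B) = E.
|cl(A union B)| = 11.

11


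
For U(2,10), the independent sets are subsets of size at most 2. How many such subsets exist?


Independent sets of U(2,10) are all subsets of size <= 2.
Count = (10 choose 0) + (10 choose 1) + (10 choose 2)
     = 1 + 10 + 45
     = 56.

56


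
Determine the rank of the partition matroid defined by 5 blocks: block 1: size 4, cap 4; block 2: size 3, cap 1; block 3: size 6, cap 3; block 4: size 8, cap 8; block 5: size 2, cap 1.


Rank of a partition matroid = sum of min(|Si|, ci) for each block.
= min(4,4) + min(3,1) + min(6,3) + min(8,8) + min(2,1)
= 4 + 1 + 3 + 8 + 1
= 17.

17


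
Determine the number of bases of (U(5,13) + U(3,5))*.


(M1+M2)* = M1* + M2*.
M1* = U(8,13), bases: C(13,8) = 1287.
M2* = U(2,5), bases: C(5,2) = 10.
|B(M*)| = 1287 * 10 = 12870.

12870


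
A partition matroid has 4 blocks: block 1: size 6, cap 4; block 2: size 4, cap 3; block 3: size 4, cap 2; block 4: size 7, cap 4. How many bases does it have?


A basis picks exactly ci elements from block i.
Number of bases = product of C(|Si|, ci).
= C(6,4) * C(4,3) * C(4,2) * C(7,4)
= 15 * 4 * 6 * 35
= 12600.

12600


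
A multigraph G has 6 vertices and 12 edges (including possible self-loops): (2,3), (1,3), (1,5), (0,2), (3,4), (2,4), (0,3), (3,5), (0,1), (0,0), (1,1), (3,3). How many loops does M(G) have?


In a graphic matroid, a loop is a self-loop edge (u,u) with rank 0.
Examining all 12 edges for self-loops...
Self-loops found: (0,0), (1,1), (3,3)
Number of loops = 3.

3


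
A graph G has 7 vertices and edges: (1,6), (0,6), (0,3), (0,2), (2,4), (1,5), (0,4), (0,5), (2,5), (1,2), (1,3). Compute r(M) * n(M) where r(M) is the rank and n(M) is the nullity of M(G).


r(M) = |V| - c = 7 - 1 = 6.
nullity = |E| - r(M) = 11 - 6 = 5.
Product = 6 * 5 = 30.

30


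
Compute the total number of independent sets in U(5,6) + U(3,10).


For a direct sum, |I(M1+M2)| = |I(M1)| * |I(M2)|.
|I(U(5,6))| = sum C(6,k) for k=0..5 = 63.
|I(U(3,10))| = sum C(10,k) for k=0..3 = 176.
Total = 63 * 176 = 11088.

11088


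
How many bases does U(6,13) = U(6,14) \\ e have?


Deleting e from U(6,14) gives U(6,13) since n > r.
Bases of U(6,13) = C(13,6) = 13! / (6! * 7!) = 1716.

1716


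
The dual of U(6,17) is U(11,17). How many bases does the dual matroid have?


The dual of U(r,n) is U(n-r, n) = U(11,17).
Bases of U(11,17) are all (11)-element subsets.
|B(M*)| = (17 choose 11) = 12376.

12376


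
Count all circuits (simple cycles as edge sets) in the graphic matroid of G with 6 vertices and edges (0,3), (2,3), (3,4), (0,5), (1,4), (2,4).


A circuit in a graphic matroid = edge set of a simple cycle.
G has 6 vertices and 6 edges.
Enumerating all minimal edge subsets forming cycles...
Total circuits found: 1.

1


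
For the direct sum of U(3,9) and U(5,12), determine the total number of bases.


Bases of a direct sum M1 + M2: |B| = |B(M1)| * |B(M2)|.
|B(U(3,9))| = C(9,3) = 84.
|B(U(5,12))| = C(12,5) = 792.
Total bases = 84 * 792 = 66528.

66528


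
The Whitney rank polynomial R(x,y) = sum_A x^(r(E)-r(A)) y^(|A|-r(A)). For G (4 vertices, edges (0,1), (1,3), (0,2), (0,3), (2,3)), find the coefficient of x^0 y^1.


R(x,y) = sum over A in 2^E of x^(r(E)-r(A)) * y^(|A|-r(A)).
G has 4 vertices, 5 edges. r(E) = 3.
Enumerate all 2^5 = 32 subsets.
Count subsets with r(E)-r(A)=0 and |A|-r(A)=1: 5.

5


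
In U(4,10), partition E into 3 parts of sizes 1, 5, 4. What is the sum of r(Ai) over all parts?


r(Ai) = min(|Ai|, 4) for each part.
Sum = min(1,4) + min(5,4) + min(4,4)
    = 1 + 4 + 4
    = 9.

9


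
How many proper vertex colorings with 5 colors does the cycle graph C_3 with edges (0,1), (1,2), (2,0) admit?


P(C_3, k) = (k-1)^3 + (-1)^3*(k-1).
P(5) = (4)^3 - 4
= 64 - 4 = 60.

60


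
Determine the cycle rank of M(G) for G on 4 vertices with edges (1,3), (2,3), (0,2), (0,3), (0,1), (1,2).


Cycle rank (nullity) = |E| - r(M) = |E| - (|V| - c).
|E| = 6, |V| = 4, c = 1.
Nullity = 6 - (4 - 1) = 6 - 3 = 3.

3


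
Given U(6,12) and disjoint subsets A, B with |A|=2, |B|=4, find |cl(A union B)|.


|A union B| = 2 + 4 = 6 (disjoint).
In U(6,12), cl(S) = S if |S| < 6, else cl(S) = E.
Since 6 >= 6, cl(A union B) = E.
|cl(A union B)| = 12.

12


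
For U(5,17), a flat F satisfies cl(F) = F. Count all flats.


Flats of U(5,17): every subset of size < 5 is a flat, plus E itself.
Count = C(17,0) + C(17,1) + C(17,2) + C(17,3) + C(17,4) + 1
     = 1 + 17 + 136 + 680 + 2380 + 1
     = 3215.

3215


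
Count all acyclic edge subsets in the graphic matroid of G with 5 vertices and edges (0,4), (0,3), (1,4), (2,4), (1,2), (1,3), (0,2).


An independent set in a graphic matroid is an acyclic edge subset.
G has 5 vertices and 7 edges.
Enumerate all 2^7 = 128 subsets, checking for acyclicity.
Total independent sets = 86.

86


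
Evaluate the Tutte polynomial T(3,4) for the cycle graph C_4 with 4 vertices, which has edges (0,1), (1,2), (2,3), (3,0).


T(C_4; x,y) = x + x^2 + ... + x^(3) + y.
T(3,4) = 3^1 + 3^2 + 3^3 + 4
= 3 + 9 + 27 + 4
= 43.

43


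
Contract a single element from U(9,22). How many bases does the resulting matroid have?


Contracting e from U(9,22) gives U(8,21).
Bases of U(8,21) = C(21,8) = 21! / (8! * 13!) = 203490.

203490


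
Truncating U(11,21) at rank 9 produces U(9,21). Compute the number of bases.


Truncating U(11,21) to rank 9 gives U(9,21).
Bases of U(9,21) are all 9-element subsets of 21 elements.
Number of bases = C(21,9) = 293930.

293930


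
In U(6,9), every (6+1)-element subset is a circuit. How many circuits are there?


In U(6,9), circuits are the (7)-element subsets.
Any set of 7 elements is dependent, and removing any one element gives
an independent set of size 6, so it is a minimal dependent set.
Number of circuits = C(9,7) = 9! / (7! * 2!) = 36.

36


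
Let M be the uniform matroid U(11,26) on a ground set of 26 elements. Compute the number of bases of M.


Bases of U(11,26) are all 11-element subsets of the 26-element ground set.
Number of bases = C(26,11).
(26 choose 11) = 7726160.

7726160


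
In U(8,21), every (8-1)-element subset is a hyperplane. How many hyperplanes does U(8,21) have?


Hyperplanes of U(8,21) are flats of rank 7.
In a uniform matroid, these are exactly the (7)-element subsets.
Count = (21 choose 7) = 116280.

116280


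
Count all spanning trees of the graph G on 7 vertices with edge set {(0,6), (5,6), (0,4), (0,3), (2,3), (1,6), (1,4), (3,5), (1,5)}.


By Kirchhoff's matrix tree theorem, the number of spanning trees equals
the determinant of any cofactor of the Laplacian matrix L.
G has 7 vertices and 9 edges.
Computing the (6 x 6) cofactor determinant gives 35.

35


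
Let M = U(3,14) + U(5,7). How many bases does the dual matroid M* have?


(M1+M2)* = M1* + M2*.
M1* = U(11,14), bases: C(14,11) = 364.
M2* = U(2,7), bases: C(7,2) = 21.
|B(M*)| = 364 * 21 = 7644.

7644


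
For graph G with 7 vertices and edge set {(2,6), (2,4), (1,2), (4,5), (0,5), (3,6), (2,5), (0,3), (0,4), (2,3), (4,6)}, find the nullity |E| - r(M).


Cycle rank (nullity) = |E| - r(M) = |E| - (|V| - c).
|E| = 11, |V| = 7, c = 1.
Nullity = 11 - (7 - 1) = 11 - 6 = 5.

5


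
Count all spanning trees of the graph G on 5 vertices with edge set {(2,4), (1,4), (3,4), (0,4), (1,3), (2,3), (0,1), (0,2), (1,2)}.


By Kirchhoff's matrix tree theorem, the number of spanning trees equals
the determinant of any cofactor of the Laplacian matrix L.
G has 5 vertices and 9 edges.
Computing the (4 x 4) cofactor determinant gives 75.

75


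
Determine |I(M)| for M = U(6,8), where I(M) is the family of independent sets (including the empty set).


Independent sets of U(6,8) are all subsets of size <= 6.
Count = C(8,0) + C(8,1) + C(8,2) + C(8,3) + C(8,4) + C(8,5) + C(8,6)
     = 1 + 8 + 28 + 56 + 70 + 56 + 28
     = 247.

247


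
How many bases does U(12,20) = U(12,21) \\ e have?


Deleting e from U(12,21) gives U(12,20) since n > r.
Bases of U(12,20) = C(20,12) = 20! / (12! * 8!) = 125970.

125970


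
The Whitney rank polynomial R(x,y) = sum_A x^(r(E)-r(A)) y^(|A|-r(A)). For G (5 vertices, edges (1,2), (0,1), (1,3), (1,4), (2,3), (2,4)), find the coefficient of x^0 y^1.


R(x,y) = sum over A in 2^E of x^(r(E)-r(A)) * y^(|A|-r(A)).
G has 5 vertices, 6 edges. r(E) = 4.
Enumerate all 2^6 = 64 subsets.
Count subsets with r(E)-r(A)=0 and |A|-r(A)=1: 5.

5


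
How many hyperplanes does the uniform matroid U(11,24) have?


Hyperplanes of U(11,24) are flats of rank 10.
In a uniform matroid, these are exactly the (10)-element subsets.
Count = (24 choose 10) = 1961256.

1961256


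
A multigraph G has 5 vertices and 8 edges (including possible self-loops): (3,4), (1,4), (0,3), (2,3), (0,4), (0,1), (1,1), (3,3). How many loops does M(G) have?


In a graphic matroid, a loop is a self-loop edge (u,u) with rank 0.
Examining all 8 edges for self-loops...
Self-loops found: (1,1), (3,3)
Number of loops = 2.

2


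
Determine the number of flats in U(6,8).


Flats of U(6,8): every subset of size < 6 is a flat, plus E itself.
Count = C(8,0) + C(8,1) + C(8,2) + C(8,3) + C(8,4) + C(8,5) + 1
     = 1 + 8 + 28 + 56 + 70 + 56 + 1
     = 220.

220


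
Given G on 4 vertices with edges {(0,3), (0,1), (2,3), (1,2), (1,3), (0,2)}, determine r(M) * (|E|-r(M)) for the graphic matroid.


r(M) = |V| - c = 4 - 1 = 3.
nullity = |E| - r(M) = 6 - 3 = 3.
Product = 3 * 3 = 9.

9


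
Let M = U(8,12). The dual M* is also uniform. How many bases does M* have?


The dual of U(r,n) is U(n-r, n) = U(4,12).
Bases of U(4,12) are all (4)-element subsets.
|B(M*)| = C(12,4) = 12! / (4! * 8!) = 495.

495


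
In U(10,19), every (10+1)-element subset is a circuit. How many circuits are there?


In U(10,19), circuits are the (11)-element subsets.
Any set of 11 elements is dependent, and removing any one element gives
an independent set of size 10, so it is a minimal dependent set.
Number of circuits = C(19,11) = 75582.

75582


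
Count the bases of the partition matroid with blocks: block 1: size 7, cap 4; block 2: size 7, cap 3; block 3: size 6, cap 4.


A basis picks exactly ci elements from block i.
Number of bases = product of C(|Si|, ci).
= C(7,4) * C(7,3) * C(6,4)
= 35 * 35 * 15
= 18375.

18375


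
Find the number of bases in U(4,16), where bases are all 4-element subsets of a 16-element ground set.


Bases of U(4,16) are all 4-element subsets of the 16-element ground set.
Number of bases = C(16,4).
C(16,4) = (16 * 15 * 14 * 13) / (1 * 2 * 3 * 4) = 1820.

1820


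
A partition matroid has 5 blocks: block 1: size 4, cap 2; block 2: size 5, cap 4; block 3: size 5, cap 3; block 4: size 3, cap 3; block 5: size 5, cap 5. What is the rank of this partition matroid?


Rank of a partition matroid = sum of min(|Si|, ci) for each block.
= min(4,2) + min(5,4) + min(5,3) + min(3,3) + min(5,5)
= 2 + 4 + 3 + 3 + 5
= 17.

17


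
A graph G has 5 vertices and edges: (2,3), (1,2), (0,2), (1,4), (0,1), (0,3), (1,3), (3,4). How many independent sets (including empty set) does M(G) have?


An independent set in a graphic matroid is an acyclic edge subset.
G has 5 vertices and 8 edges.
Enumerate all 2^8 = 256 subsets, checking for acyclicity.
Total independent sets = 128.

128


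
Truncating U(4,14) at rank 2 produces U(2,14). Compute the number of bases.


Truncating U(4,14) to rank 2 gives U(2,14).
Bases of U(2,14) are all 2-element subsets of 14 elements.
Number of bases = C(14,2) = 14! / (2! * 12!) = 91.

91


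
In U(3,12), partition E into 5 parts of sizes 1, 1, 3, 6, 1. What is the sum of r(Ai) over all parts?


r(Ai) = min(|Ai|, 3) for each part.
Sum = min(1,3) + min(1,3) + min(3,3) + min(6,3) + min(1,3)
    = 1 + 1 + 3 + 3 + 1
    = 9.

9


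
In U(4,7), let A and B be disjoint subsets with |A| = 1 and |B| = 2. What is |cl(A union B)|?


|A union B| = 1 + 2 = 3 (disjoint).
In U(4,7), cl(S) = S if |S| < 4, else cl(S) = E.
Since 3 < 4, cl(A union B) = A union B.
|cl(A union B)| = 3.

3


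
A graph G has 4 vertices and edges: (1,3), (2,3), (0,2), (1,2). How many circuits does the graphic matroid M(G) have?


A circuit in a graphic matroid = edge set of a simple cycle.
G has 4 vertices and 4 edges.
Enumerating all minimal edge subsets forming cycles...
Total circuits found: 1.

1


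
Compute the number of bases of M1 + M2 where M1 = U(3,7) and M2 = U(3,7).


Bases of a direct sum M1 + M2: |B| = |B(M1)| * |B(M2)|.
|B(U(3,7))| = C(7,3) = 35.
|B(U(3,7))| = C(7,3) = 35.
Total bases = 35 * 35 = 1225.

1225


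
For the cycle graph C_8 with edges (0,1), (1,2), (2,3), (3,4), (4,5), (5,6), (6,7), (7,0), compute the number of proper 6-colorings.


P(C_8, k) = (k-1)^8 + (-1)^8*(k-1).
P(6) = (5)^8 + 5
= 390625 + 5 = 390630.

390630


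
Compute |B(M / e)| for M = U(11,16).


Contracting e from U(11,16) gives U(10,15).
Bases of U(10,15) = C(15,10) = 3003.

3003


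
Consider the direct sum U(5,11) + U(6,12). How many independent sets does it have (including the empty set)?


For a direct sum, |I(M1+M2)| = |I(M1)| * |I(M2)|.
|I(U(5,11))| = sum C(11,k) for k=0..5 = 1024.
|I(U(6,12))| = sum C(12,k) for k=0..6 = 2510.
Total = 1024 * 2510 = 2570240.

2570240


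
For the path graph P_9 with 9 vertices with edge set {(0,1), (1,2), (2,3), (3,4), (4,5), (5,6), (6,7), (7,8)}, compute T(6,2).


A path on 9 vertices is a tree with 8 edges.
T(x,y) = x^(8) for any tree.
T(6,2) = 6^8 = 1679616.

1679616


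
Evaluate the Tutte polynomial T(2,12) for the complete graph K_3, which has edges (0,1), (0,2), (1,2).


T(K_3; x,y) = x^2 + x + y.
T(2,12) = 4 + 2 + 12 = 18.

18


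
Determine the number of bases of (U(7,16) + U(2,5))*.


(M1+M2)* = M1* + M2*.
M1* = U(9,16), bases: C(16,9) = 11440.
M2* = U(3,5), bases: C(5,3) = 10.
|B(M*)| = 11440 * 10 = 114400.

114400


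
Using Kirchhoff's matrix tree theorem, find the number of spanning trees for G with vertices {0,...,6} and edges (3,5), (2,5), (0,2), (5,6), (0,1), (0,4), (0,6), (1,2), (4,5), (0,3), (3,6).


By Kirchhoff's matrix tree theorem, the number of spanning trees equals
the determinant of any cofactor of the Laplacian matrix L.
G has 7 vertices and 11 edges.
Computing the (6 x 6) cofactor determinant gives 168.

168


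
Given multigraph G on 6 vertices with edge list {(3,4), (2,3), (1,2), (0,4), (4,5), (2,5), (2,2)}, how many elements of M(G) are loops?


In a graphic matroid, a loop is a self-loop edge (u,u) with rank 0.
Examining all 7 edges for self-loops...
Self-loops found: (2,2)
Number of loops = 1.

1


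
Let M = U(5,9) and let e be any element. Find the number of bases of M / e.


Contracting e from U(5,9) gives U(4,8).
Bases of U(4,8) = C(8,4) = 8! / (4! * 4!) = 70.

70


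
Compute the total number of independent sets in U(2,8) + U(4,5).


For a direct sum, |I(M1+M2)| = |I(M1)| * |I(M2)|.
|I(U(2,8))| = sum C(8,k) for k=0..2 = 37.
|I(U(4,5))| = sum C(5,k) for k=0..4 = 31.
Total = 37 * 31 = 1147.

1147


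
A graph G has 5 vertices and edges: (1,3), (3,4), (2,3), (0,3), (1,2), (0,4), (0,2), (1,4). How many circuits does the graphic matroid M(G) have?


A circuit in a graphic matroid = edge set of a simple cycle.
G has 5 vertices and 8 edges.
Enumerating all minimal edge subsets forming cycles...
Total circuits found: 13.

13


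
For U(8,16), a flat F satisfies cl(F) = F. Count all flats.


Flats of U(8,16): every subset of size < 8 is a flat, plus E itself.
Count = (16 choose 0) + (16 choose 1) + (16 choose 2) + (16 choose 3) + (16 choose 4) + (16 choose 5) + (16 choose 6) + (16 choose 7) + 1
     = 1 + 16 + 120 + 560 + 1820 + 4368 + 8008 + 11440 + 1
     = 26334.

26334


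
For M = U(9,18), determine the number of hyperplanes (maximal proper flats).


Hyperplanes of U(9,18) are flats of rank 8.
In a uniform matroid, these are exactly the (8)-element subsets.
Count = C(18,8) = 18! / (8! * 10!) = 43758.

43758


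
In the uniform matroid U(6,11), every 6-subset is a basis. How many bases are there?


Bases of U(6,11) are all 6-element subsets of the 11-element ground set.
Number of bases = C(11,6).
C(11,6) = 11! / (6! * 5!) = 462.

462


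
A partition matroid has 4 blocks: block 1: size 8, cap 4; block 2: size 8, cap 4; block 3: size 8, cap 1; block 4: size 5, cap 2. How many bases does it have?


A basis picks exactly ci elements from block i.
Number of bases = product of C(|Si|, ci).
= C(8,4) * C(8,4) * C(8,1) * C(5,2)
= 70 * 70 * 8 * 10
= 392000.

392000


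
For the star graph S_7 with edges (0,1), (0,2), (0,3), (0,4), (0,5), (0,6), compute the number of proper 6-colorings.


P(tree, k) = k * (k-1)^(6) for any tree on 7 vertices.
P(6) = 6 * 5^6 = 6 * 15625 = 93750.

93750


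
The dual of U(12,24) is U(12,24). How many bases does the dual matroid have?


The dual of U(r,n) is U(n-r, n) = U(12,24).
Bases of U(12,24) are all (12)-element subsets.
|B(M*)| = (24 choose 12) = 2704156.

2704156


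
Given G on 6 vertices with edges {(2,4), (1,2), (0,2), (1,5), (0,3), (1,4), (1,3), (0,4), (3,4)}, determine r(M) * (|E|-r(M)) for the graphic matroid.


r(M) = |V| - c = 6 - 1 = 5.
nullity = |E| - r(M) = 9 - 5 = 4.
Product = 5 * 4 = 20.

20


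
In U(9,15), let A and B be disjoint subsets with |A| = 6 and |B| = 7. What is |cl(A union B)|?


|A union B| = 6 + 7 = 13 (disjoint).
In U(9,15), cl(S) = S if |S| < 9, else cl(S) = E.
Since 13 >= 9, cl(A union B) = E.
|cl(A union B)| = 15.

15


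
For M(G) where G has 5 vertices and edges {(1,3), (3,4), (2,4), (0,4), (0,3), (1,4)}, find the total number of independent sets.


An independent set in a graphic matroid is an acyclic edge subset.
G has 5 vertices and 6 edges.
Enumerate all 2^6 = 64 subsets, checking for acyclicity.
Total independent sets = 48.

48


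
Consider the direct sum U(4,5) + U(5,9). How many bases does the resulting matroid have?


Bases of a direct sum M1 + M2: |B| = |B(M1)| * |B(M2)|.
|B(U(4,5))| = C(5,4) = 5.
|B(U(5,9))| = C(9,5) = 126.
Total bases = 5 * 126 = 630.

630


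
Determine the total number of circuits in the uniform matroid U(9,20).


In U(9,20), circuits are the (10)-element subsets.
Any set of 10 elements is dependent, and removing any one element gives
an independent set of size 9, so it is a minimal dependent set.
Number of circuits = C(20,10) = 20! / (10! * 10!) = 184756.

184756


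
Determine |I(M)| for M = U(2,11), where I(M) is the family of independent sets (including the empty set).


Independent sets of U(2,11) are all subsets of size <= 2.
Count = C(11,0) + C(11,1) + C(11,2)
     = 1 + 11 + 55
     = 67.

67


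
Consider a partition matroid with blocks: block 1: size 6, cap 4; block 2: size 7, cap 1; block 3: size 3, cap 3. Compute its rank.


Rank of a partition matroid = sum of min(|Si|, ci) for each block.
= min(6,4) + min(7,1) + min(3,3)
= 4 + 1 + 3
= 8.

8


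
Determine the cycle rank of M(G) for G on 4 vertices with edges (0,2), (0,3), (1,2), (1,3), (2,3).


Cycle rank (nullity) = |E| - r(M) = |E| - (|V| - c).
|E| = 5, |V| = 4, c = 1.
Nullity = 5 - (4 - 1) = 5 - 3 = 2.

2


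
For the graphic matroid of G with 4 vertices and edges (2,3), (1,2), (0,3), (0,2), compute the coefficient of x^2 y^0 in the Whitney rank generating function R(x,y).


R(x,y) = sum over A in 2^E of x^(r(E)-r(A)) * y^(|A|-r(A)).
G has 4 vertices, 4 edges. r(E) = 3.
Enumerate all 2^4 = 16 subsets.
Count subsets with r(E)-r(A)=2 and |A|-r(A)=0: 4.

4


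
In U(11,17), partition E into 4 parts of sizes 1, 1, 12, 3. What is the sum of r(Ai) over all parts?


r(Ai) = min(|Ai|, 11) for each part.
Sum = min(1,11) + min(1,11) + min(12,11) + min(3,11)
    = 1 + 1 + 11 + 3
    = 16.

16
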